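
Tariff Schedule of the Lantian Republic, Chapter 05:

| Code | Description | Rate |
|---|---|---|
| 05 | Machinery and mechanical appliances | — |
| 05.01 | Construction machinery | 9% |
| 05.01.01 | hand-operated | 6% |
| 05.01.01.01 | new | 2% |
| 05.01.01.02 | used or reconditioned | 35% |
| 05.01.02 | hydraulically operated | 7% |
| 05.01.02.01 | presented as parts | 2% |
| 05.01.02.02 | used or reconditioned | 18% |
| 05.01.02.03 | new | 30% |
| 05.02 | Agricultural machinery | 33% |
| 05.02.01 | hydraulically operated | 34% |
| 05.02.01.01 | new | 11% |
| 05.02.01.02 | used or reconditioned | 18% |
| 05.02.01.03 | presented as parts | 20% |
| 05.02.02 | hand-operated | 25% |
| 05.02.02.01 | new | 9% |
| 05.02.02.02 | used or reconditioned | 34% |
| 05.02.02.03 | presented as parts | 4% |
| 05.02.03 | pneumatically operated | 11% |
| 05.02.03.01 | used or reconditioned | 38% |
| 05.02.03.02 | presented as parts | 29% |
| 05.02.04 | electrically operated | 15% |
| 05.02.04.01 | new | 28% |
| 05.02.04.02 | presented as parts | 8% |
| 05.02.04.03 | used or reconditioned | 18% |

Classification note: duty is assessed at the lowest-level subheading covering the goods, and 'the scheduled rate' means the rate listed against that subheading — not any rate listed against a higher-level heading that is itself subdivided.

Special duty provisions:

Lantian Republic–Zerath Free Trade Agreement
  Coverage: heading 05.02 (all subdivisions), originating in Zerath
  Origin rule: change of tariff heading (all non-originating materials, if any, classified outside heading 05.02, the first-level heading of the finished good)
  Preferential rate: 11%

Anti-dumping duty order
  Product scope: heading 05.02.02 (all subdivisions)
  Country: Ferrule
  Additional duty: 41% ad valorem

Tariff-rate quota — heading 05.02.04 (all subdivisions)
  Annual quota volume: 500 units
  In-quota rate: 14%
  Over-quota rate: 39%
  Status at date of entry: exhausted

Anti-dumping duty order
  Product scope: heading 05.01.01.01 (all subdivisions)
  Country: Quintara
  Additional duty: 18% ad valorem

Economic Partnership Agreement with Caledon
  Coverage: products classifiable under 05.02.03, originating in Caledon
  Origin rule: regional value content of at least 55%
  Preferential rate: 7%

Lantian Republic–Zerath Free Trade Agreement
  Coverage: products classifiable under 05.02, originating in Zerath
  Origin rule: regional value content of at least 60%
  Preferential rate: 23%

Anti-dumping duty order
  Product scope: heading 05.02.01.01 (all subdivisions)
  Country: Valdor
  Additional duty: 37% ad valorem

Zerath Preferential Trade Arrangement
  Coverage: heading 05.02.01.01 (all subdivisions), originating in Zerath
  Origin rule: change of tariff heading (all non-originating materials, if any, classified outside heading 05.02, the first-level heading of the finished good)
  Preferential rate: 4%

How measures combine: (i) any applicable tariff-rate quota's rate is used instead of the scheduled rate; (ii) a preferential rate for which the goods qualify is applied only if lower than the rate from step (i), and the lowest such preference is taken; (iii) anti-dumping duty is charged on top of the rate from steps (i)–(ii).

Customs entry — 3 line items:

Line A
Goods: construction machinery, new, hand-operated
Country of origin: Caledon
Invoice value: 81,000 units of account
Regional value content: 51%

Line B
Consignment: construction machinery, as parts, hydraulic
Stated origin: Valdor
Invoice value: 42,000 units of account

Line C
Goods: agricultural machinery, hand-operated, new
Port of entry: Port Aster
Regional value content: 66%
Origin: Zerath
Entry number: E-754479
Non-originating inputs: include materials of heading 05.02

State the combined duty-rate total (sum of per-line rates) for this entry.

Line A: construction → 05.01; hand-operated → 05.01.01; new → 05.01.01.01. Scheduled 2%. Caledon agreement on 05.02.03: 05.01.01.01 not covered. → 2%.
Line B: construction → 05.01; hydraulic → 05.01.02; as parts → 05.01.02.01. Scheduled 2%. No special measure applies. → 2%.
Line C: agricultural → 05.02; hand-operated → 05.02.02; new → 05.02.02.01. Scheduled 9%. Zerath agreement on 05.02: CTH not met; Zerath agreement on 05.02: RVC ≥ 60% → 23% available; Zerath agreement on 05.02.01.01: 05.02.02.01 not covered; preference 23% not lower than 9% → no reduction. → 9%.
Sum: 2% + 2% + 9% = 13%.

13%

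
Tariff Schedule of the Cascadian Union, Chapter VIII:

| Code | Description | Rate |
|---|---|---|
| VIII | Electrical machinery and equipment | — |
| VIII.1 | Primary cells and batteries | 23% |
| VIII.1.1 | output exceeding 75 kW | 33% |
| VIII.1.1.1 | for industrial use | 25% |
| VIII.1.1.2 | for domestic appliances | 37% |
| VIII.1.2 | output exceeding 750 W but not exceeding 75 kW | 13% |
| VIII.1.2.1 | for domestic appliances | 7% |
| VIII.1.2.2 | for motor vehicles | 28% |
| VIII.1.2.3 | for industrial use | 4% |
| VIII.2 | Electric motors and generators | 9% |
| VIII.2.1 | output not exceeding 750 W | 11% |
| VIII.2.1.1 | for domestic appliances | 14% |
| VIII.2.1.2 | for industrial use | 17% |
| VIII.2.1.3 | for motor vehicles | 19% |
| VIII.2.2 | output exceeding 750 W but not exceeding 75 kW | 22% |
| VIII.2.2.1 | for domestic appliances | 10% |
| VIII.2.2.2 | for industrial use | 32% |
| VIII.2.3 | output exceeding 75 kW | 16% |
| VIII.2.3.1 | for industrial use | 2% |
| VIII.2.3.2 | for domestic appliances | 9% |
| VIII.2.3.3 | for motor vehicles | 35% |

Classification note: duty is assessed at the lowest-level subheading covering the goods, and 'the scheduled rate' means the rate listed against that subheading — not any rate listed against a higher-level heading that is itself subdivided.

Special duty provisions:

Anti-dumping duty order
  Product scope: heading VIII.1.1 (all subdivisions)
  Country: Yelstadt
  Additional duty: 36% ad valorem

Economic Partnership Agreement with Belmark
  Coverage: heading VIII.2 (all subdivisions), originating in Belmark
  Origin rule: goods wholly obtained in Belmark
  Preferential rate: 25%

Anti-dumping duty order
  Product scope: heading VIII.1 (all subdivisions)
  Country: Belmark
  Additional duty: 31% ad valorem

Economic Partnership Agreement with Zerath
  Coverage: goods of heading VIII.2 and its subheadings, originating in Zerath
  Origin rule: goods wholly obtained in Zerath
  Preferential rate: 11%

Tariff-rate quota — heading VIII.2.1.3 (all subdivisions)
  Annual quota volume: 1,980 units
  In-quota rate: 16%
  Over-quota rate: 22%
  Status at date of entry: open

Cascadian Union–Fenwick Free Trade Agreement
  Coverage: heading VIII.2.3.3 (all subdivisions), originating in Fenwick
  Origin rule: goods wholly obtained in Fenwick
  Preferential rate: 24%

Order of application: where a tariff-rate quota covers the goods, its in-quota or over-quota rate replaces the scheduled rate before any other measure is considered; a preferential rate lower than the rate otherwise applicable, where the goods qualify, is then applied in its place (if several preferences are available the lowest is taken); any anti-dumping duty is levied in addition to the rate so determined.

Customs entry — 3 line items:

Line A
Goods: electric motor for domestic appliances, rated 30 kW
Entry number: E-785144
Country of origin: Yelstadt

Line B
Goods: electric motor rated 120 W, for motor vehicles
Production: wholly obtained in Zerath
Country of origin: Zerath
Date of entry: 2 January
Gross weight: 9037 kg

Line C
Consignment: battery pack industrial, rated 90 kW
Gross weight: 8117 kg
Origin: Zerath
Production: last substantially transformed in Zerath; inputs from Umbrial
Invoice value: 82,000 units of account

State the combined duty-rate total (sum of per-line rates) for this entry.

46%

Line A: electric motor → VIII.2; rated 30 kW → VIII.2.2; for domestic appliances → VIII.2.2.1. Scheduled 10%. No special measure applies. → 10%.
Line B: electric motor → VIII.2; rated 120 W → VIII.2.1; for motor vehicles → VIII.2.1.3. Scheduled 19%. quota on VIII.2.1.3 open → in-quota 16%; Zerath agreement on VIII.2: wholly obtained → 11% available; preferential 11%. → 11%.
Line C: battery pack → VIII.1; rated 90 kW → VIII.1.1; industrial → VIII.1.1.1. Scheduled 25%. Zerath agreement on VIII.2: VIII.1.1.1 not covered. → 25%.
Sum: 10% + 11% + 25% = 46%.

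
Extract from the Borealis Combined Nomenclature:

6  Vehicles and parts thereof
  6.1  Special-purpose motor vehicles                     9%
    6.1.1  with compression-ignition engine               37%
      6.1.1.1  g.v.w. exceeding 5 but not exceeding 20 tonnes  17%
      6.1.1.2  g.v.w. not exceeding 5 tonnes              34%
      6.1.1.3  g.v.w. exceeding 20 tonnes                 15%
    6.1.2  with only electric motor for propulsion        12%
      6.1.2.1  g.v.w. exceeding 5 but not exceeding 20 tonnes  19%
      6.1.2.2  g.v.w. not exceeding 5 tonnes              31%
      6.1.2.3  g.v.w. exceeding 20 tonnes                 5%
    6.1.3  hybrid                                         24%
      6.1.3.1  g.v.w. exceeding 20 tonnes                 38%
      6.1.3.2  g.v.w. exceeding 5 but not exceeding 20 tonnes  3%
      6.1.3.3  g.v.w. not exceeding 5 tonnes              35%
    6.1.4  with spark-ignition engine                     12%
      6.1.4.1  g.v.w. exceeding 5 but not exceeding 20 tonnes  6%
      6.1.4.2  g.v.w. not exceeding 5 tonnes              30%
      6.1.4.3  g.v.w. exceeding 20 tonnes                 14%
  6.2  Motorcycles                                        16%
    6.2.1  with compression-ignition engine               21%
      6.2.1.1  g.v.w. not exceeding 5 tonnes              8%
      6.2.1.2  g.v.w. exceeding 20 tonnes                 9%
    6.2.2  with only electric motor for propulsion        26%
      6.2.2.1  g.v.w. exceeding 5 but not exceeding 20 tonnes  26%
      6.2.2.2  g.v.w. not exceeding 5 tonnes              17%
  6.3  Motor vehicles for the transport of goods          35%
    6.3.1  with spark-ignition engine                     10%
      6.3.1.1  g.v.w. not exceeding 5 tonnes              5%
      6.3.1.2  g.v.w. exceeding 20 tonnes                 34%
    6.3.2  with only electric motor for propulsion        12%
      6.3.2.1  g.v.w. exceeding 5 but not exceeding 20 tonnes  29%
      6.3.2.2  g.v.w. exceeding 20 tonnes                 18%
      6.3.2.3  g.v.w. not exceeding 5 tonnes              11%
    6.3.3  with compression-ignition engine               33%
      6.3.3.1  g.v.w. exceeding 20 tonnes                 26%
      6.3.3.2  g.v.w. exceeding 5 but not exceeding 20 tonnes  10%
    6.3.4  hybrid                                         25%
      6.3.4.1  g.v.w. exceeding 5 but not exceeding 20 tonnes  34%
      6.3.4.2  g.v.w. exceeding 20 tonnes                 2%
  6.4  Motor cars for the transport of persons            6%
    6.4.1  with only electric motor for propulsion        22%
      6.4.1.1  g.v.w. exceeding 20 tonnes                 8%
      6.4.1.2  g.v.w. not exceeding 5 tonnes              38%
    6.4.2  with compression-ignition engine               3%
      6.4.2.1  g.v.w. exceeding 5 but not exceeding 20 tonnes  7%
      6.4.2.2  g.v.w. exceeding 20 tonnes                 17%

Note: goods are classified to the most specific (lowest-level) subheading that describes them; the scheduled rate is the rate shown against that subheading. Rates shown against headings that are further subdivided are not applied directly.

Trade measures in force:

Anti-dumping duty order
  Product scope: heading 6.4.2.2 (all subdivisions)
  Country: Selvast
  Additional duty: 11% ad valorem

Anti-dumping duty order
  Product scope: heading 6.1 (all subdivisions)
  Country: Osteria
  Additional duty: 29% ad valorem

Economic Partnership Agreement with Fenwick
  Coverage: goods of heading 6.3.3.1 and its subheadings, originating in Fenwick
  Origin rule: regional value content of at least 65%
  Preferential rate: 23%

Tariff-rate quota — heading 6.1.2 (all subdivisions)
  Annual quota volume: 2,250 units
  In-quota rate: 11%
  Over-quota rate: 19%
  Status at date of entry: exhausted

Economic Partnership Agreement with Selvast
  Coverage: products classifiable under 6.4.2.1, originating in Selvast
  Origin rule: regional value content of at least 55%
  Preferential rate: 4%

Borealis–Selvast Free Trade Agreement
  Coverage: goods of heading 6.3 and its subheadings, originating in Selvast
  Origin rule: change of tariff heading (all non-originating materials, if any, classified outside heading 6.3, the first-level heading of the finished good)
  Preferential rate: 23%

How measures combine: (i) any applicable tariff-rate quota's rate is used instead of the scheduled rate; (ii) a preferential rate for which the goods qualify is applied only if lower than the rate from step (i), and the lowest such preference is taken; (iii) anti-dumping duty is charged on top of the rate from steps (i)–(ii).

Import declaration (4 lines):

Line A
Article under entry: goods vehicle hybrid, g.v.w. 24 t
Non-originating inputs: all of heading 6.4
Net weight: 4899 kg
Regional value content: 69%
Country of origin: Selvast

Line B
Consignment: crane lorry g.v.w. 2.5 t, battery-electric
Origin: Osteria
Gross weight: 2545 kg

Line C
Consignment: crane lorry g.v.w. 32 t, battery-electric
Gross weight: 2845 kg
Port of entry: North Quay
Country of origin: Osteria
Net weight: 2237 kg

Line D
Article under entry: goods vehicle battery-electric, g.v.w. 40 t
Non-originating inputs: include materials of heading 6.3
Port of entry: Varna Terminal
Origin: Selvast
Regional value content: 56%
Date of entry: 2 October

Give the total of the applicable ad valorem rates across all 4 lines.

116%

Line A: goods vehicle → 6.3; hybrid → 6.3.4; g.v.w. 24 t → 6.3.4.2. Scheduled 2%. Selvast agreement on 6.4.2.1: 6.3.4.2 not covered; Selvast agreement on 6.3: CTH met → 23% available; preference 23% not lower than 2% → no reduction. → 2%.
Line B: crane lorry → 6.1; battery-electric → 6.1.2; g.v.w. 2.5 t → 6.1.2.2. Scheduled 31%. quota on 6.1.2 exhausted → over-quota 19%; anti-dumping (Osteria, 6.1): +29%; total 19% + 29% = 48%. → 48%.
Line C: crane lorry → 6.1; battery-electric → 6.1.2; g.v.w. 32 t → 6.1.2.3. Scheduled 5%. quota on 6.1.2 exhausted → over-quota 19%; anti-dumping (Osteria, 6.1): +29%; total 19% + 29% = 48%. → 48%.
Line D: goods vehicle → 6.3; battery-electric → 6.3.2; g.v.w. 40 t → 6.3.2.2. Scheduled 18%. Selvast agreement on 6.4.2.1: 6.3.2.2 not covered; Selvast agreement on 6.3: CTH not met. → 18%.
Sum: 2% + 48% + 48% + 18% = 116%.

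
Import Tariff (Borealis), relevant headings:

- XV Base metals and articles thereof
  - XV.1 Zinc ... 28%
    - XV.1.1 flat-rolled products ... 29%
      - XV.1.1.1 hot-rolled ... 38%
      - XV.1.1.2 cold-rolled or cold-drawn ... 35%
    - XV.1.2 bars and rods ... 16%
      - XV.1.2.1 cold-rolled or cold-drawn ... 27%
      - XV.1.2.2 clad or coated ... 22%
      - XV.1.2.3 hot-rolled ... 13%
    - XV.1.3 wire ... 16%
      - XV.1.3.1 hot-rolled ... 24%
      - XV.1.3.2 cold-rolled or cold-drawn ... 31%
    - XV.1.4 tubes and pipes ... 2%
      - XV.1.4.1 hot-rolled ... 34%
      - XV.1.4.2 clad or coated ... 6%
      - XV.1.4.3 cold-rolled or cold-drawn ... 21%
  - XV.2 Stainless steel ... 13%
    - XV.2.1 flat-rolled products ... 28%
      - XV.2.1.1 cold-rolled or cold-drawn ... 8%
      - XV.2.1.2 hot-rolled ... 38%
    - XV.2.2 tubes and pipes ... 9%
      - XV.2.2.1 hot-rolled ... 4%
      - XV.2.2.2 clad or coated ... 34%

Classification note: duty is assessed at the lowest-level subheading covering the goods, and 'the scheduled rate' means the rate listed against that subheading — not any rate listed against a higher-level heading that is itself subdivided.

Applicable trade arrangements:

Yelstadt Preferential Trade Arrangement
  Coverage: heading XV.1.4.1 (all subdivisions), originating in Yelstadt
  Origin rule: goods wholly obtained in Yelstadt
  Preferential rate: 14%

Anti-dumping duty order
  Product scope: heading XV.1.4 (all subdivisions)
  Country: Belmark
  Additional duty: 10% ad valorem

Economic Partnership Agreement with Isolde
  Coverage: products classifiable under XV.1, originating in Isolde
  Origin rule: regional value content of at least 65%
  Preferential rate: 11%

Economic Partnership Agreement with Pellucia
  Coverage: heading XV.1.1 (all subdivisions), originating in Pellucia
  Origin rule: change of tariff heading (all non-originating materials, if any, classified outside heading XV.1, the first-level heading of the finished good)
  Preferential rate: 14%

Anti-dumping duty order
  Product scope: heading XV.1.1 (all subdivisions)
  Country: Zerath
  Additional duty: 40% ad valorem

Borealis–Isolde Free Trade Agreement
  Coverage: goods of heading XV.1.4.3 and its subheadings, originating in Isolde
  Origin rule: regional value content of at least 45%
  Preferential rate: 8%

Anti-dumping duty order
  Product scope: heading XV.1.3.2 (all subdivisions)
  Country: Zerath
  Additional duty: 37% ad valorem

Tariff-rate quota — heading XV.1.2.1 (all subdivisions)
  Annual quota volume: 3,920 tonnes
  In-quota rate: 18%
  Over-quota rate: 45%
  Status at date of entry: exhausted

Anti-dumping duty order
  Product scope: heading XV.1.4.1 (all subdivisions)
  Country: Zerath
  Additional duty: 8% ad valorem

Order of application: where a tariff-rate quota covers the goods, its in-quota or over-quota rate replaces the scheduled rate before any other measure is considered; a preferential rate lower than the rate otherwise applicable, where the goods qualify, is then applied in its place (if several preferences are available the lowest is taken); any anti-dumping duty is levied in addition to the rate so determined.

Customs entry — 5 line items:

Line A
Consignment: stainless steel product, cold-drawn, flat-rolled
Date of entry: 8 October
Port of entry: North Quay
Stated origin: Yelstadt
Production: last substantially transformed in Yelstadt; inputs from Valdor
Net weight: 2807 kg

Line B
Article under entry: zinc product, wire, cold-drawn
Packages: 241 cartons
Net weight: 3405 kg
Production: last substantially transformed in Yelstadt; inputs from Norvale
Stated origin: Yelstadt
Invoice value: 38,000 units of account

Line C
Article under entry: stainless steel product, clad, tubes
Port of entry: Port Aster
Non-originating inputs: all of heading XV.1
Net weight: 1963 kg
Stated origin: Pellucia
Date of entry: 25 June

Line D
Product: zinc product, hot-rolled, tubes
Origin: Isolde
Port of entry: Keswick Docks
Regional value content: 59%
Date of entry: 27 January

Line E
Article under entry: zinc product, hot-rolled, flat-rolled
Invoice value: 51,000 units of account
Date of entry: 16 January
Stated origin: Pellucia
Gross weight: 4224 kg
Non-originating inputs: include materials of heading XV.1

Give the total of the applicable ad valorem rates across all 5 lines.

145%

Line A: stainless steel → XV.2; flat-rolled → XV.2.1; cold-drawn → XV.2.1.1. Scheduled 8%. Yelstadt agreement on XV.1.4.1: XV.2.1.1 not covered. → 8%.
Line B: zinc → XV.1; wire → XV.1.3; cold-drawn → XV.1.3.2. Scheduled 31%. Yelstadt agreement on XV.1.4.1: XV.1.3.2 not covered. → 31%.
Line C: stainless steel → XV.2; tubes → XV.2.2; clad → XV.2.2.2. Scheduled 34%. Pellucia agreement on XV.1.1: XV.2.2.2 not covered. → 34%.
Line D: zinc → XV.1; tubes → XV.1.4; hot-rolled → XV.1.4.1. Scheduled 34%. Isolde agreement on XV.1: RVC < 65%; Isolde agreement on XV.1.4.3: XV.1.4.1 not covered. → 34%.
Line E: zinc → XV.1; flat-rolled → XV.1.1; hot-rolled → XV.1.1.1. Scheduled 38%. Pellucia agreement on XV.1.1: CTH not met. → 38%.
Sum: 8% + 31% + 34% + 34% + 38% = 145%.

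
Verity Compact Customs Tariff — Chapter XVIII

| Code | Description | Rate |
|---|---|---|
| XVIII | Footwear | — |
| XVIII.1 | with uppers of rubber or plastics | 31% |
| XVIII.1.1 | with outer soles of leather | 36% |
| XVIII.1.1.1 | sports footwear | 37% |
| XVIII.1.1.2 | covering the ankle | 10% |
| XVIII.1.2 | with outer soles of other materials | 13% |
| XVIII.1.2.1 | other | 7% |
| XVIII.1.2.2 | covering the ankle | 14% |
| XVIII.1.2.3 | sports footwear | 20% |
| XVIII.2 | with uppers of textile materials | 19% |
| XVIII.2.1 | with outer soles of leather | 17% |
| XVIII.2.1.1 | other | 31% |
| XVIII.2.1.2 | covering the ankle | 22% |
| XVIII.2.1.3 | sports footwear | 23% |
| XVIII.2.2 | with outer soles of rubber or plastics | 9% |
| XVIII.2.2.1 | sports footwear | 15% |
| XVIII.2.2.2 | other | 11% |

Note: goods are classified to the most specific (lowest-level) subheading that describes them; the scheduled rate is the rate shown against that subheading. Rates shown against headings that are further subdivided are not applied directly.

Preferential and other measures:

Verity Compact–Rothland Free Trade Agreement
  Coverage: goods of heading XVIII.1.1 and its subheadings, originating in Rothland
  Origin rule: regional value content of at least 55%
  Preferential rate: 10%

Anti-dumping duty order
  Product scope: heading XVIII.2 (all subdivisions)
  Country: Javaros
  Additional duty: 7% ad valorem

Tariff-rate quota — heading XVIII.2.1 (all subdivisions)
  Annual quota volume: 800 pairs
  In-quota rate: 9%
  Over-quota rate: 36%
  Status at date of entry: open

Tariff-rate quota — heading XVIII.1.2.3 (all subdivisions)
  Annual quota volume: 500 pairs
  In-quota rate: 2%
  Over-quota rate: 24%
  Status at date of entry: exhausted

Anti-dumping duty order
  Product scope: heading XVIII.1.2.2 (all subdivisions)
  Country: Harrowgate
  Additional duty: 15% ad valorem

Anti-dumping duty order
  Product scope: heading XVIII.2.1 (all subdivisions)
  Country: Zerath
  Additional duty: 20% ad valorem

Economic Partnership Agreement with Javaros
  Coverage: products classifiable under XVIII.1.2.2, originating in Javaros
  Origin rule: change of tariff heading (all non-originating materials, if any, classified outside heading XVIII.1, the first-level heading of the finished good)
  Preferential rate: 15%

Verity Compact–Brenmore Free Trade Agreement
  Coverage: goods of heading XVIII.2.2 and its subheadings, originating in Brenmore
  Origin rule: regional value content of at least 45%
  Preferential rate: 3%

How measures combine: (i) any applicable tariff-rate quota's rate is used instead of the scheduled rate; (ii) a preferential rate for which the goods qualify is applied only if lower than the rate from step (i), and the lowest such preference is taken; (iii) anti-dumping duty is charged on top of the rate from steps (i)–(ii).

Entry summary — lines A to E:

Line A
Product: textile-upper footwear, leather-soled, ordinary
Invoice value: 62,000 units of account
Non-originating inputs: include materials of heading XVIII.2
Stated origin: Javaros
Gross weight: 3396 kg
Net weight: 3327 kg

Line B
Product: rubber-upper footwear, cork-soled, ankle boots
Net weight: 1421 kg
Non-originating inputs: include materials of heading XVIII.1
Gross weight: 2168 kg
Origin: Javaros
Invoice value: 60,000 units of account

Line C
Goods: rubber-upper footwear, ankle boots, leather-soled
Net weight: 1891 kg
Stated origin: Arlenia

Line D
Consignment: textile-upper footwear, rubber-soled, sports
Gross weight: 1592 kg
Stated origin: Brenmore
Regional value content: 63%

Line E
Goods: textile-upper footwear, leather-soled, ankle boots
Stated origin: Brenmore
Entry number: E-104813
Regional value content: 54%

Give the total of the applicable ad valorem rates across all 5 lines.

Line A: textile-upper → XVIII.2; leather-soled → XVIII.2.1; ordinary → XVIII.2.1.1. Scheduled 31%. quota on XVIII.2.1 open → in-quota 9%; Javaros agreement on XVIII.1.2.2: XVIII.2.1.1 not covered; anti-dumping (Javaros, XVIII.2): +7%; total 9% + 7% = 16%. → 16%.
Line B: rubber-upper → XVIII.1; cork-soled → XVIII.1.2; ankle boots → XVIII.1.2.2. Scheduled 14%. Javaros agreement on XVIII.1.2.2: CTH not met. → 14%.
Line C: rubber-upper → XVIII.1; leather-soled → XVIII.1.1; ankle boots → XVIII.1.1.2. Scheduled 10%. No special measure applies. → 10%.
Line D: textile-upper → XVIII.2; rubber-soled → XVIII.2.2; sports → XVIII.2.2.1. Scheduled 15%. Brenmore agreement on XVIII.2.2: RVC ≥ 45% → 3% available; preferential 3%. → 3%.
Line E: textile-upper → XVIII.2; leather-soled → XVIII.2.1; ankle boots → XVIII.2.1.2. Scheduled 22%. quota on XVIII.2.1 open → in-quota 9%; Brenmore agreement on XVIII.2.2: XVIII.2.1.2 not covered. → 9%.
Sum: 16% + 14% + 10% + 3% + 9% = 52%.

52%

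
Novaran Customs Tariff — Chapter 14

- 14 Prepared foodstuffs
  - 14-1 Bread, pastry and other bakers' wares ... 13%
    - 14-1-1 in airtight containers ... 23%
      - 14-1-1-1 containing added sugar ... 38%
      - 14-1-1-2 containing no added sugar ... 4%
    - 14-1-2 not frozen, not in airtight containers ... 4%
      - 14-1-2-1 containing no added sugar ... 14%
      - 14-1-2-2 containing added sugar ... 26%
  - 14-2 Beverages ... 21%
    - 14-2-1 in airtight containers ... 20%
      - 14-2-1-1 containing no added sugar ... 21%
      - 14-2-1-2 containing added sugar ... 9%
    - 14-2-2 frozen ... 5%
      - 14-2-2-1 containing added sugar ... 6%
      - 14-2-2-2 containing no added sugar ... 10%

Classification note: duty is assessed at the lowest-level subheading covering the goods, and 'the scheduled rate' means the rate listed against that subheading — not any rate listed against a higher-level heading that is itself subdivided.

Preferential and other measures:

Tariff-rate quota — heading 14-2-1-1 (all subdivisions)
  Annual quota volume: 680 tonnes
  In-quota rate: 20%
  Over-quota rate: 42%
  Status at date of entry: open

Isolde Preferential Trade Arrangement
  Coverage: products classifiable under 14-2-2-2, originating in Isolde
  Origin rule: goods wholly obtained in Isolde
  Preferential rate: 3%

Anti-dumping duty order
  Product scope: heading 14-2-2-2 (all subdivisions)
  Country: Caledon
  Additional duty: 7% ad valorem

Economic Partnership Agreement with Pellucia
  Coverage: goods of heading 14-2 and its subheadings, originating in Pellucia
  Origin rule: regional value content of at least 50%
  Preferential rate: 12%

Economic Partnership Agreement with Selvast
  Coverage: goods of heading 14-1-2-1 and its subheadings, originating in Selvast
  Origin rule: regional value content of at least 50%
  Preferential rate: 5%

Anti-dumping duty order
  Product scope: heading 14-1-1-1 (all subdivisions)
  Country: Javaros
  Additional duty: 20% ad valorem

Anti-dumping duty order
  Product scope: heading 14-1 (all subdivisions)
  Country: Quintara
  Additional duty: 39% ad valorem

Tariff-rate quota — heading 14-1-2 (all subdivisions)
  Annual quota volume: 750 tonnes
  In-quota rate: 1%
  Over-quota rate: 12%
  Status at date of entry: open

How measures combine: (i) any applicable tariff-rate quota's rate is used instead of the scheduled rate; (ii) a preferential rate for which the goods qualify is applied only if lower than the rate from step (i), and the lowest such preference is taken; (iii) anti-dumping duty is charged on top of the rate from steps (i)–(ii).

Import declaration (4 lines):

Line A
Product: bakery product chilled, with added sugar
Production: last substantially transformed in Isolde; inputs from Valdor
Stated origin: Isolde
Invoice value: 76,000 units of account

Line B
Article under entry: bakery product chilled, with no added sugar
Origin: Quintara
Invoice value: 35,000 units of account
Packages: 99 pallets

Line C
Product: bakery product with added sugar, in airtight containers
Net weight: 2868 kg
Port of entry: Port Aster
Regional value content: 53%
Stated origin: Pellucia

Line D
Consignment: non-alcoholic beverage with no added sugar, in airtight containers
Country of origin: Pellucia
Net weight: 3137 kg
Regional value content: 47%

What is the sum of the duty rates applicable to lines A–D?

99%

Line A: bakery product → 14-1; chilled → 14-1-2; with added sugar → 14-1-2-2. Scheduled 26%. quota on 14-1-2 open → in-quota 1%; Isolde agreement on 14-2-2-2: 14-1-2-2 not covered. → 1%.
Line B: bakery product → 14-1; chilled → 14-1-2; with no added sugar → 14-1-2-1. Scheduled 14%. quota on 14-1-2 open → in-quota 1%; anti-dumping (Quintara, 14-1): +39%; total 1% + 39% = 40%. → 40%.
Line C: bakery product → 14-1; in airtight containers → 14-1-1; with added sugar → 14-1-1-1. Scheduled 38%. Pellucia agreement on 14-2: 14-1-1-1 not covered. → 38%.
Line D: non-alcoholic beverage → 14-2; in airtight containers → 14-2-1; with no added sugar → 14-2-1-1. Scheduled 21%. quota on 14-2-1-1 open → in-quota 20%; Pellucia agreement on 14-2: RVC < 50%. → 20%.
Sum: 1% + 40% + 38% + 20% = 99%.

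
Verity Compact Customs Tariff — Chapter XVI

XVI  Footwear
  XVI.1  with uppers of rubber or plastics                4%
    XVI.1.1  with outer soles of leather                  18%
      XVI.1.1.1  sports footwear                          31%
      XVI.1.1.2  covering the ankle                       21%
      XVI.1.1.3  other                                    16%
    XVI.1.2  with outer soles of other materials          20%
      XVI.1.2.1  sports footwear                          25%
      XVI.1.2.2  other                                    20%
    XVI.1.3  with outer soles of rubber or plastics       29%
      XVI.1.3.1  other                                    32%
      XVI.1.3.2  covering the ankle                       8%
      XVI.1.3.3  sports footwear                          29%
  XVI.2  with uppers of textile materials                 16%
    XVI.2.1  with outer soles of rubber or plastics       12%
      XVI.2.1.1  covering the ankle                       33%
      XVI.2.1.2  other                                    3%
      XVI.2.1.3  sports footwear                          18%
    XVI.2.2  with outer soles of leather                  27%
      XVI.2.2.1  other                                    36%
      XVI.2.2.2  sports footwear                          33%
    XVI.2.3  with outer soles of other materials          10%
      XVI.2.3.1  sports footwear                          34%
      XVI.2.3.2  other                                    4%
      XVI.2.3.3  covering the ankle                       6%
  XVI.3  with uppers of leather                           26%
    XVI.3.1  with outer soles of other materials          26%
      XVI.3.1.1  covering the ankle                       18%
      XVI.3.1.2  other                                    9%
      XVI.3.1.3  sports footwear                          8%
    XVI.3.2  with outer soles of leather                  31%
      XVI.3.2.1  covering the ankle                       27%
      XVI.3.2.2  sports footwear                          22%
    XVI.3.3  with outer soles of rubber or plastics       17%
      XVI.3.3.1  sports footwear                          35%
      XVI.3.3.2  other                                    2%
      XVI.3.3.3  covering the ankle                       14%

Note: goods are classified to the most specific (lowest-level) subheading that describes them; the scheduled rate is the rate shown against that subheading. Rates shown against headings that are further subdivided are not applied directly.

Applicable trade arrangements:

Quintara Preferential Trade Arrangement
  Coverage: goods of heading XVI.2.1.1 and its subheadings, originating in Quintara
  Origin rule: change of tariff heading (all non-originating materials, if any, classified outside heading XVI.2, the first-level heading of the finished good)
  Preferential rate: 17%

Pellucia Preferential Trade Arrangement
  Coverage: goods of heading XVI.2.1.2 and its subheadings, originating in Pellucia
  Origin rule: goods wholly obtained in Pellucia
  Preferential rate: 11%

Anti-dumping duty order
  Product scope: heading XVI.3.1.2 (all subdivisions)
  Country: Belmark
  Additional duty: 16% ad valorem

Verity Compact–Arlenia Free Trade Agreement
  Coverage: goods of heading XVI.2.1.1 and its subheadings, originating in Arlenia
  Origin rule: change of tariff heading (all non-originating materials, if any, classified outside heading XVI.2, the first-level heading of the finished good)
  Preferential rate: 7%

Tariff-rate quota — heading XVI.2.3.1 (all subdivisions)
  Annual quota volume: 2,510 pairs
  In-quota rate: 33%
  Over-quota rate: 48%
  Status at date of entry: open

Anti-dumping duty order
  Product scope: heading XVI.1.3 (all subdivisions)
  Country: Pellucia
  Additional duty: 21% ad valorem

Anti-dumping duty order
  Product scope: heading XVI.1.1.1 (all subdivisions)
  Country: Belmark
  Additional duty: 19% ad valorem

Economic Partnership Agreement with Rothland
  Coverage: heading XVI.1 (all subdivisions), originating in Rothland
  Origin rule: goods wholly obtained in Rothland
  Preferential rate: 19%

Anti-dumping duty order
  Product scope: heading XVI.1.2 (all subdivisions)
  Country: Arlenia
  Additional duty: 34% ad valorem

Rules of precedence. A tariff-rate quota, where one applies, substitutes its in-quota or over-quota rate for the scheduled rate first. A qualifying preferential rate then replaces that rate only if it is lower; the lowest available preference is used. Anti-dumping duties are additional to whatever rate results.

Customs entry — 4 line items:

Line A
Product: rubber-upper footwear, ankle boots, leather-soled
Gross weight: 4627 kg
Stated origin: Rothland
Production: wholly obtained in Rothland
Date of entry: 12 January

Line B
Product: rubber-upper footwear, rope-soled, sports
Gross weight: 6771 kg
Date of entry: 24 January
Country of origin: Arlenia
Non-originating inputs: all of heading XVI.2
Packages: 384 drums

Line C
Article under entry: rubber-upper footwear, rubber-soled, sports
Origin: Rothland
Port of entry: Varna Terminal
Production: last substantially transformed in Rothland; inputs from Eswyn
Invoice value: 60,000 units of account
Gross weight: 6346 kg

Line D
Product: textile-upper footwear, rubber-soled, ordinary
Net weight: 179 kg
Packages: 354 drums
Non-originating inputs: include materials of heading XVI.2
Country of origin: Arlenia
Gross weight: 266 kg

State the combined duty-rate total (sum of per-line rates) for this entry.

Line A: rubber-upper → XVI.1; leather-soled → XVI.1.1; ankle boots → XVI.1.1.2. Scheduled 21%. Rothland agreement on XVI.1: wholly obtained → 19% available; preferential 19%. → 19%.
Line B: rubber-upper → XVI.1; rope-soled → XVI.1.2; sports → XVI.1.2.1. Scheduled 25%. Arlenia agreement on XVI.2.1.1: XVI.1.2.1 not covered; anti-dumping (Arlenia, XVI.1.2): +34%; total 25% + 34% = 59%. → 59%.
Line C: rubber-upper → XVI.1; rubber-soled → XVI.1.3; sports → XVI.1.3.3. Scheduled 29%. Rothland agreement on XVI.1: not wholly obtained. → 29%.
Line D: textile-upper → XVI.2; rubber-soled → XVI.2.1; ordinary → XVI.2.1.2. Scheduled 3%. Arlenia agreement on XVI.2.1.1: XVI.2.1.2 not covered. → 3%.
Sum: 19% + 59% + 29% + 3% = 110%.

110%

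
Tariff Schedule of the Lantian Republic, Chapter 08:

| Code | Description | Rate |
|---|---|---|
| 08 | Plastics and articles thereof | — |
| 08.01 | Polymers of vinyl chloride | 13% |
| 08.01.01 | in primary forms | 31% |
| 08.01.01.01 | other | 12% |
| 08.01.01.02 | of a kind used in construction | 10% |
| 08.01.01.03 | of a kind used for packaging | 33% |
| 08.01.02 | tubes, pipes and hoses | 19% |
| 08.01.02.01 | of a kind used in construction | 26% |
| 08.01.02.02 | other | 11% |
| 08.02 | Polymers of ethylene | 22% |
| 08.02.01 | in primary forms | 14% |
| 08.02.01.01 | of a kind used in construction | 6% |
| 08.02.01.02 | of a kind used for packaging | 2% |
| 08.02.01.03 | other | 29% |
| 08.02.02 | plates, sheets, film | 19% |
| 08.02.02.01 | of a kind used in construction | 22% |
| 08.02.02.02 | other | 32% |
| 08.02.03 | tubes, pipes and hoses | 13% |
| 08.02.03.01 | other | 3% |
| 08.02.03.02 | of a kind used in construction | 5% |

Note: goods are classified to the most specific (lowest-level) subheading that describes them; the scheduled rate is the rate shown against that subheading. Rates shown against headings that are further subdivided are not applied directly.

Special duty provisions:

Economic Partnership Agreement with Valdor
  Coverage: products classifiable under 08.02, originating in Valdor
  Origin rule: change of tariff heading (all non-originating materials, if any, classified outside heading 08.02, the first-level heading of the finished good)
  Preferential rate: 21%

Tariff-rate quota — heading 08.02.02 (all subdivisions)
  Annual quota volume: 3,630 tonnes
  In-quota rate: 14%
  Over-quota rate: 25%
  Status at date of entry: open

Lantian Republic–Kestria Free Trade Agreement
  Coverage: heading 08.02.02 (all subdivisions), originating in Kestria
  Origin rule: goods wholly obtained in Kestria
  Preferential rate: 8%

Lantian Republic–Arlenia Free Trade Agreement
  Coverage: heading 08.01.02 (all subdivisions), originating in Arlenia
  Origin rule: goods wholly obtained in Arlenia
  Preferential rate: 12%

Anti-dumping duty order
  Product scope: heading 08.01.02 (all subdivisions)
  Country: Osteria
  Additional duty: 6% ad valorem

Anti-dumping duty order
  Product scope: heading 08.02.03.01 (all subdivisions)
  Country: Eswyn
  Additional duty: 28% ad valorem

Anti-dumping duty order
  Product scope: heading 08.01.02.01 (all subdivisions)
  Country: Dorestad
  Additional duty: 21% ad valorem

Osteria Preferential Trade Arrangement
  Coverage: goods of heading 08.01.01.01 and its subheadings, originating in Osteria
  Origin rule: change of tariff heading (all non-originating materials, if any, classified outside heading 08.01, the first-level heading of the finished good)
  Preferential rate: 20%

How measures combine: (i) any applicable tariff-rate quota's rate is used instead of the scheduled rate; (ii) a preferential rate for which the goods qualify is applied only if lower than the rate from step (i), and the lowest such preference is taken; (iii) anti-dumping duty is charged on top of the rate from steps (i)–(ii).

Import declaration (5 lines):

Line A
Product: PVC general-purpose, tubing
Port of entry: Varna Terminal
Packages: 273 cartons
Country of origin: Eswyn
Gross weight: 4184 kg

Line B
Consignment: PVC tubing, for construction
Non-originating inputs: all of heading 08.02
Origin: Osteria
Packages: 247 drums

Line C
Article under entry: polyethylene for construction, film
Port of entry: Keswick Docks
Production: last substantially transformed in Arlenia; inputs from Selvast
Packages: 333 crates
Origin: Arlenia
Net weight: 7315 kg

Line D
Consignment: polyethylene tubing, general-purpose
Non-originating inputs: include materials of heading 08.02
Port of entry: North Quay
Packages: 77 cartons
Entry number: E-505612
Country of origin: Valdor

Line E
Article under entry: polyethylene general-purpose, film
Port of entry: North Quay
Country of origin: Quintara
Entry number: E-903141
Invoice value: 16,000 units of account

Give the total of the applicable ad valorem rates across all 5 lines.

Line A: PVC → 08.01; tubing → 08.01.02; general-purpose → 08.01.02.02. Scheduled 11%. No special measure applies. → 11%.
Line B: PVC → 08.01; tubing → 08.01.02; for construction → 08.01.02.01. Scheduled 26%. Osteria agreement on 08.01.01.01: 08.01.02.01 not covered; anti-dumping (Osteria, 08.01.02): +6%; total 26% + 6% = 32%. → 32%.
Line C: polyethylene → 08.02; film → 08.02.02; for construction → 08.02.02.01. Scheduled 22%. quota on 08.02.02 open → in-quota 14%; Arlenia agreement on 08.01.02: 08.02.02.01 not covered. → 14%.
Line D: polyethylene → 08.02; tubing → 08.02.03; general-purpose → 08.02.03.01. Scheduled 3%. Valdor agreement on 08.02: CTH not met. → 3%.
Line E: polyethylene → 08.02; film → 08.02.02; general-purpose → 08.02.02.02. Scheduled 32%. quota on 08.02.02 open → in-quota 14%. → 14%.
Sum: 11% + 32% + 14% + 3% + 14% = 74%.

74%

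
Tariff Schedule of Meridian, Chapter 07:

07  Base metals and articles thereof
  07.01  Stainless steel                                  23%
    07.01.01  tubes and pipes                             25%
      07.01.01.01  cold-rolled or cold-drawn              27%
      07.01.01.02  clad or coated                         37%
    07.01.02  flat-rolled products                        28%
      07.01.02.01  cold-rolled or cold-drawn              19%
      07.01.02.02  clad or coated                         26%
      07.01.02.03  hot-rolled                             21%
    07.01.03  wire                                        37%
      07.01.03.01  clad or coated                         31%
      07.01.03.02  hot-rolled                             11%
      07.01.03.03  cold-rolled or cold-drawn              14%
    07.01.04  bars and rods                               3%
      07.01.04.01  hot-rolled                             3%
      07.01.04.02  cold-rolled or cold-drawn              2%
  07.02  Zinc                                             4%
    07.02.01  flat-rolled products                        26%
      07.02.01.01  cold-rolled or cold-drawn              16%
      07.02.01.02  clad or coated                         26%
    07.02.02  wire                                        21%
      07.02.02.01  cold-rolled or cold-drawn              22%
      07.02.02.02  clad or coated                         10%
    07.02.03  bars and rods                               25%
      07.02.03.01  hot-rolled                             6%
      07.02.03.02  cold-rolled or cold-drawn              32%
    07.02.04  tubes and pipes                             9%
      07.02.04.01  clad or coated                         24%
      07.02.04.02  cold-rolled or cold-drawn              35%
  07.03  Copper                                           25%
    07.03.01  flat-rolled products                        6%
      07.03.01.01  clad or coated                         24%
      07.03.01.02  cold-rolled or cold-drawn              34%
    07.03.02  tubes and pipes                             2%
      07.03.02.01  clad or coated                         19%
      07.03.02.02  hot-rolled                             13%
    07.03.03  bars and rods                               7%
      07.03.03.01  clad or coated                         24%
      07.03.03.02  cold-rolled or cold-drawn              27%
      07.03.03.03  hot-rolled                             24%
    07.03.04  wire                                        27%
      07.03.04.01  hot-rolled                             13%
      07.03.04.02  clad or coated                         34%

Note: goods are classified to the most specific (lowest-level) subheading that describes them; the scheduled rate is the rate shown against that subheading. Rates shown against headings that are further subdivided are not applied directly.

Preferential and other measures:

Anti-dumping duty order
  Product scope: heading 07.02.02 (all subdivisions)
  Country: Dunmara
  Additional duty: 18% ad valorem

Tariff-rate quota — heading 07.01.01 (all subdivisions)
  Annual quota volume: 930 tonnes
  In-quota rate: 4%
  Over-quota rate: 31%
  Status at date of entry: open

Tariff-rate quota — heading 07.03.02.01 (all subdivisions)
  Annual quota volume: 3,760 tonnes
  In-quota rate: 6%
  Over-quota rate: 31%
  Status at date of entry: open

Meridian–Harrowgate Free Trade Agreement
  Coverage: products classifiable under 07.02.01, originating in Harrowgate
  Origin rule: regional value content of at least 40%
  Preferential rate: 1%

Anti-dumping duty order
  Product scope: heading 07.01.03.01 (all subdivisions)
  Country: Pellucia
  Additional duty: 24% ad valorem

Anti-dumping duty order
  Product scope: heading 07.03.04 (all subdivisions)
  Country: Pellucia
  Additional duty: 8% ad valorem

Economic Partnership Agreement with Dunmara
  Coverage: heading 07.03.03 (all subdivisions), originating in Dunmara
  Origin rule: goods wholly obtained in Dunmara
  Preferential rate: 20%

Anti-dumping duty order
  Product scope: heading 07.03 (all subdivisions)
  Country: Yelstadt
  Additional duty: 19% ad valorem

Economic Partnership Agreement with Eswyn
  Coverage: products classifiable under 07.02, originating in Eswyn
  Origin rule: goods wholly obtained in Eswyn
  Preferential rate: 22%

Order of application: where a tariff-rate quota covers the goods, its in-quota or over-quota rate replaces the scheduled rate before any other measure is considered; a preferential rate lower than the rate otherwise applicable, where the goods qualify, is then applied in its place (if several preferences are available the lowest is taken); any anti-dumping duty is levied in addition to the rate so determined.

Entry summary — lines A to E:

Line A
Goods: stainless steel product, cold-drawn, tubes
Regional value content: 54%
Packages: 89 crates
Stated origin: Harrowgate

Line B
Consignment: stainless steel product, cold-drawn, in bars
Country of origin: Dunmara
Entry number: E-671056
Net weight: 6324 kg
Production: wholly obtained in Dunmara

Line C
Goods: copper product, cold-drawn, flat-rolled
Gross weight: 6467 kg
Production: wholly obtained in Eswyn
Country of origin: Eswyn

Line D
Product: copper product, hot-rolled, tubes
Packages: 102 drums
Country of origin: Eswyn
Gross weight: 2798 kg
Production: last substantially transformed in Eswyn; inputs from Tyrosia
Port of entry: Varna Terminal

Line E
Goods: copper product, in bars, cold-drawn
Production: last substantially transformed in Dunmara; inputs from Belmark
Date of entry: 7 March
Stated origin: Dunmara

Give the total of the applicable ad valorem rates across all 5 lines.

80%

Line A: stainless steel → 07.01; tubes → 07.01.01; cold-drawn → 07.01.01.01. Scheduled 27%. quota on 07.01.01 open → in-quota 4%; Harrowgate agreement on 07.02.01: 07.01.01.01 not covered. → 4%.
Line B: stainless steel → 07.01; in bars → 07.01.04; cold-drawn → 07.01.04.02. Scheduled 2%. Dunmara agreement on 07.03.03: 07.01.04.02 not covered. → 2%.
Line C: copper → 07.03; flat-rolled → 07.03.01; cold-drawn → 07.03.01.02. Scheduled 34%. Eswyn agreement on 07.02: 07.03.01.02 not covered. → 34%.
Line D: copper → 07.03; tubes → 07.03.02; hot-rolled → 07.03.02.02. Scheduled 13%. Eswyn agreement on 07.02: 07.03.02.02 not covered. → 13%.
Line E: copper → 07.03; in bars → 07.03.03; cold-drawn → 07.03.03.02. Scheduled 27%. Dunmara agreement on 07.03.03: not wholly obtained. → 27%.
Sum: 4% + 2% + 34% + 13% + 27% = 80%.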